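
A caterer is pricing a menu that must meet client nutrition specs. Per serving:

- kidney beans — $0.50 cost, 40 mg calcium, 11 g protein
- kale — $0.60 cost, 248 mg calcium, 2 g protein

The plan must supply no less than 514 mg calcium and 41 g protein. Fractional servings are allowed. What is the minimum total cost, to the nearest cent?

$2.64

A basic optimal solution has at most two foods positive. Try each food alone and each pair with both targets met exactly.
kidney beans only: max(514/40, 41/11) = 12.85 servings → $6.42.
kale only: max(514/248, 41/2) = 20.5 servings → $12.30.
kidney beans + kale with both tight: 3.452 servings and 1.516 servings → $2.64.
The minimum over all feasible corners is $2.64.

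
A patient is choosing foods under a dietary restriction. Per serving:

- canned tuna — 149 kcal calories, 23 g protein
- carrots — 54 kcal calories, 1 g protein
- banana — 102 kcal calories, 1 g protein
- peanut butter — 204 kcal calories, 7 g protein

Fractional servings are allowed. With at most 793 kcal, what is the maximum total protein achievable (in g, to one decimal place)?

122.4 g

Protein per kcal: canned tuna 0.1544, peanut butter 0.03431, carrots 0.01852, banana 0.009804.
With no serving limits, spend the whole calories allowance on canned tuna: 793 kcal / 149 kcal × 23 g = 122.4 g.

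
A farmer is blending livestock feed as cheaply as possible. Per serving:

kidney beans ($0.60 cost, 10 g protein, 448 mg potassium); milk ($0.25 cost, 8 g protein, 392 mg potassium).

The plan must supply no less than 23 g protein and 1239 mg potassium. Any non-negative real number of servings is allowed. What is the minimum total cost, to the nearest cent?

$0.79

At the optimum either one food covers both requirements or two foods hit both targets exactly; no other combination can be cheaper.
kidney beans only: max(23/10, 1239/448) = 2.766 servings → $1.66.
milk only: max(23/8, 1239/392) = 3.161 servings → $0.79.
kidney beans + milk with both targets exact would need a negative amount; discard.
So the least-cost plan costs $0.79.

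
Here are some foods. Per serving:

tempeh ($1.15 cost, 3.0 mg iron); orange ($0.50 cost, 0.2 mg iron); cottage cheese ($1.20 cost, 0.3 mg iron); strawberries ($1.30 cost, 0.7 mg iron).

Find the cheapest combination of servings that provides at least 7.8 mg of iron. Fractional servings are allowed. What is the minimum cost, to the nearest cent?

$2.99

Cost per mg of iron: tempeh $0.3833, strawberries $1.8571, orange $2.5000, cottage cheese $4.0000.
With no serving limits, use only tempeh: 7.8 mg / 3.0 mg = 2.6 servings × $1.15 = $2.99.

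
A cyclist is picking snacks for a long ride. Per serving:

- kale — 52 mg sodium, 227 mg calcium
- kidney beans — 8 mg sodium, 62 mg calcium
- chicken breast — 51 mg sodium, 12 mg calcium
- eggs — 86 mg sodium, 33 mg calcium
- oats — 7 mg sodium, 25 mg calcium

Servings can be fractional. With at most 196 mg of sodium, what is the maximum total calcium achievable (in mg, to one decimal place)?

1519.0 mg

Calcium per mg sodium: kidney beans 7.75, kale 4.365, oats 3.571, eggs 0.3837, chicken breast 0.2353.
With no serving limits, spend the whole sodium allowance on kidney beans: 196 mg / 8 mg × 62 mg = 1519.0 mg.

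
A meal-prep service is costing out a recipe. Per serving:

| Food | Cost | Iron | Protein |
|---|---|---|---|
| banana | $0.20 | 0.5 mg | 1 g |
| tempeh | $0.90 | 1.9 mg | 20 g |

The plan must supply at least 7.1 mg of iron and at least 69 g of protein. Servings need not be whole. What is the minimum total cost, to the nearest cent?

$3.31

Check every corner: each single food scaled to meet both minima, and each pair solved so both constraints bind.
banana only: max(7.1/0.5, 69/1) = 69 servings → $13.80.
tempeh only: max(7.1/1.9, 69/20) = 3.737 servings → $3.36.
banana + tempeh with both tight: 1.346 servings and 3.383 servings → $3.31.
Cheapest feasible corner: $3.31.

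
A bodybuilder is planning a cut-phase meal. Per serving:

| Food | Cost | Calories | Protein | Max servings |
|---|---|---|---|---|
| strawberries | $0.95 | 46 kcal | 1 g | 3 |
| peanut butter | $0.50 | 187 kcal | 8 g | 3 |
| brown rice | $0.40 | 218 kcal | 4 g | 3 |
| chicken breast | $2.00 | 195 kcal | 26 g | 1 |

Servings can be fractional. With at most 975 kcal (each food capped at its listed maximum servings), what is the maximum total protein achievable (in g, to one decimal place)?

Protein per kcal: chicken breast 0.1333, peanut butter 0.04278, strawberries 0.02174, brown rice 0.01835.
Take 1 serving of chicken breast: uses 195 kcal, +26.0 g protein (running total 26.0 g).
Take 3 servings of peanut butter: uses 561 kcal, +24.0 g protein (running total 50.0 g).
Take 3 servings of strawberries: uses 138 kcal, +3.0 g protein (running total 53.0 g).
Take 0.3716 servings of brown rice: uses 81 kcal, +1.5 g protein (running total 54.5 g).
Filling greedily by protein-per-kcal is optimal for one linear limit, giving 54.5 g.

54.5 g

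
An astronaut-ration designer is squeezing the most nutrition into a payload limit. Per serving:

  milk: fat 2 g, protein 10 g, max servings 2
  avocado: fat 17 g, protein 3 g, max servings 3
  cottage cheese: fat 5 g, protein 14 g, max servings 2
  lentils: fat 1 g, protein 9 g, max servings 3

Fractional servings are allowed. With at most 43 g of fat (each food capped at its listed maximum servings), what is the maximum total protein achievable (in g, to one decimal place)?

79.6 g

Protein per g fat: lentils 9, milk 5, cottage cheese 2.8, avocado 0.1765.
Take 3 servings of lentils: uses 3 g fat, +27.0 g protein (running total 27.0 g).
Take 2 servings of milk: uses 4 g fat, +20.0 g protein (running total 47.0 g).
Take 2 servings of cottage cheese: uses 10 g fat, +28.0 g protein (running total 75.0 g).
Take 1.529 servings of avocado: uses 26 g fat, +4.6 g protein (running total 79.6 g).
Greedy by best ratio exhausts the fat allowance optimally: 79.6 g.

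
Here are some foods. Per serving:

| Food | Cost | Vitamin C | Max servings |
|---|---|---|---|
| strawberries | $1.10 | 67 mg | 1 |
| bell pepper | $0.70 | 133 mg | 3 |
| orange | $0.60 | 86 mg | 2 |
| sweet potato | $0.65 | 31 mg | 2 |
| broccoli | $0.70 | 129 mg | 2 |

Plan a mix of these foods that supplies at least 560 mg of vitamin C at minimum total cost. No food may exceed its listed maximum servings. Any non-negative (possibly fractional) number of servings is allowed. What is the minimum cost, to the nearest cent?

Cost per mg of vitamin C: bell pepper $0.0053, broccoli $0.0054, orange $0.0070, strawberries $0.0164, sweet potato $0.0210.
Take 3 servings of bell pepper: +399.0 mg vitamin C for $2.10 (total $2.10, still need 161.0 mg).
Take 1.248 servings of broccoli: +161.0 mg vitamin C for $0.87 (total $2.97, still need 0.0 mg).
Filling from the cheapest source first is optimal under one linear minimum: $2.97.

$2.97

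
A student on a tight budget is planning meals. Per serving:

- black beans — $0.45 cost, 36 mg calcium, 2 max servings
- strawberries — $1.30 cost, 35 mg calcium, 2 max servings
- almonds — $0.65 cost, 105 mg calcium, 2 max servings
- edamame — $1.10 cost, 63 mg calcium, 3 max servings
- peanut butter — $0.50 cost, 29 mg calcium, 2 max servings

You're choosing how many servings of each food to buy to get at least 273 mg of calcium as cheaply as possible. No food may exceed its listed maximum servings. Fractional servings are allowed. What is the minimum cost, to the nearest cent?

Cost per mg of calcium: almonds $0.0062, black beans $0.0125, peanut butter $0.0172, edamame $0.0175, strawberries $0.0371.
Take 2 servings of almonds: +210.0 mg calcium for $1.30 (total $1.30, still need 63.0 mg).
Take 1.75 servings of black beans: +63.0 mg calcium for $0.79 (total $2.09, still need 0.0 mg).
Greedy by cheapest-per-mg is optimal for a single linear constraint, so the minimum cost is $2.09.

$2.09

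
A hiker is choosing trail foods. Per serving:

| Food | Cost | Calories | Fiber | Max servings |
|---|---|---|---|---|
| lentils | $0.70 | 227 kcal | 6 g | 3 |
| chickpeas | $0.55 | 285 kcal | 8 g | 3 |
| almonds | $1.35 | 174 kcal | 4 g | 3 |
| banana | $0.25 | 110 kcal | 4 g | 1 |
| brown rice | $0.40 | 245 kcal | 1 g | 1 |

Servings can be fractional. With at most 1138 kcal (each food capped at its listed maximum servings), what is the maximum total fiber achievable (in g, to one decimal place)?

Fiber per kcal: banana 0.03636, chickpeas 0.02807, lentils 0.02643, almonds 0.02299, brown rice 0.004082.
Take 1 serving of banana: uses 110 kcal, +4.0 g fiber (running total 4.0 g).
Take 3 servings of chickpeas: uses 855 kcal, +24.0 g fiber (running total 28.0 g).
Take 0.7621 servings of lentils: uses 173 kcal, +4.6 g fiber (running total 32.6 g).
Greedy by best ratio exhausts the calories allowance optimally: 32.6 g.

32.6 g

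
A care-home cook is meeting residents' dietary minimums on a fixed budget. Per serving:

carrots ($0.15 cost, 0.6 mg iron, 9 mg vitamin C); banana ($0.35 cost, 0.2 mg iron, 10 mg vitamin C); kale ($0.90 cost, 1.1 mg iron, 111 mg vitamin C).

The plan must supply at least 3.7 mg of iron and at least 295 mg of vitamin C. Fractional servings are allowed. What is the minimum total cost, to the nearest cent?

Two binding constraints pin down two serving amounts, so the optimal mix uses at most two foods. The candidates are each food alone (scaled to the tighter of iron/vitamin C) and each pair with both constraints tight.
carrots only: max(3.7/0.6, 295/9) = 32.78 servings → $4.92.
banana only: max(3.7/0.2, 295/10) = 29.5 servings → $10.32.
kale only: max(3.7/1.1, 295/111) = 3.364 servings → $3.03.
carrots + banana: intersection lies outside the first quadrant.
carrots + kale with both tight: 1.52 servings and 2.534 servings → $2.51.
banana + kale with both tight: 7.696 servings and 1.964 servings → $4.46.
The minimum over all feasible corners is $2.51.

$2.51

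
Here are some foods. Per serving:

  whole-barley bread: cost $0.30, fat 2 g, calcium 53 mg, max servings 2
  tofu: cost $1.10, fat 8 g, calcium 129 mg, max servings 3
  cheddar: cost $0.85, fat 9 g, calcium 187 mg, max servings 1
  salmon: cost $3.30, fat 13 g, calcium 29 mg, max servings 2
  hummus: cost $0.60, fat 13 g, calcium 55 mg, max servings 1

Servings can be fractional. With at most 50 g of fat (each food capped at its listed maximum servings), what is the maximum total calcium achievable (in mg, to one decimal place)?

735.0 mg

Calcium per g fat: whole-barley bread 26.5, cheddar 20.78, tofu 16.12, hummus 4.231, salmon 2.231.
Take 2 servings of whole-barley bread: uses 4 g fat, +106.0 mg calcium (running total 106.0 mg).
Take 1 serving of cheddar: uses 9 g fat, +187.0 mg calcium (running total 293.0 mg).
Take 3 servings of tofu: uses 24 g fat, +387.0 mg calcium (running total 680.0 mg).
Take 1 serving of hummus: uses 13 g fat, +55.0 mg calcium (running total 735.0 mg).
Filling greedily by calcium-per-g fat is optimal for one linear limit, giving 735.0 mg.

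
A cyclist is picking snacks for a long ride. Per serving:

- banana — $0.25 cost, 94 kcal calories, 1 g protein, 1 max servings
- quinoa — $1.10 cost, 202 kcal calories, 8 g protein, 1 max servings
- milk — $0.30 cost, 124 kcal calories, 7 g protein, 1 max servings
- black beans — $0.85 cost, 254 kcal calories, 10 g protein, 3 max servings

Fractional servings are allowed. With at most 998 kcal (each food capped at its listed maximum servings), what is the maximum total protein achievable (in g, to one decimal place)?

41.5 g

Protein per kcal: milk 0.05645, quinoa 0.0396, black beans 0.03937, banana 0.01064.
Take 1 serving of milk: uses 124 kcal, +7.0 g protein (running total 7.0 g).
Take 1 serving of quinoa: uses 202 kcal, +8.0 g protein (running total 15.0 g).
Take 2.646 servings of black beans: uses 672 kcal, +26.5 g protein (running total 41.5 g).
Greedy by best ratio exhausts the calories allowance optimally: 41.5 g.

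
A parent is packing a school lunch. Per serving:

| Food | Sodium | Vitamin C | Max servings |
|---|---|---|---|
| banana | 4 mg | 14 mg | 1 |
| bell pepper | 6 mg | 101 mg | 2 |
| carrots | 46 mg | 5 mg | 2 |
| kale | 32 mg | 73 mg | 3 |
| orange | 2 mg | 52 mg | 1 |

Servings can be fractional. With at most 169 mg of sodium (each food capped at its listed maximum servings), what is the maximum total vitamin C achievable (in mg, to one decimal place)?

493.0 mg

Vitamin C per mg sodium: orange 26, bell pepper 16.83, banana 3.5, kale 2.281, carrots 0.1087.
Take 1 serving of orange: uses 2 mg sodium, +52.0 mg vitamin C (running total 52.0 mg).
Take 2 servings of bell pepper: uses 12 mg sodium, +202.0 mg vitamin C (running total 254.0 mg).
Take 1 serving of banana: uses 4 mg sodium, +14.0 mg vitamin C (running total 268.0 mg).
Take 3 servings of kale: uses 96 mg sodium, +219.0 mg vitamin C (running total 487.0 mg).
Take 1.196 servings of carrots: uses 55 mg sodium, +6.0 mg vitamin C (running total 493.0 mg).
Filling greedily by vitamin C-per-mg sodium is optimal for one linear limit, giving 493.0 mg.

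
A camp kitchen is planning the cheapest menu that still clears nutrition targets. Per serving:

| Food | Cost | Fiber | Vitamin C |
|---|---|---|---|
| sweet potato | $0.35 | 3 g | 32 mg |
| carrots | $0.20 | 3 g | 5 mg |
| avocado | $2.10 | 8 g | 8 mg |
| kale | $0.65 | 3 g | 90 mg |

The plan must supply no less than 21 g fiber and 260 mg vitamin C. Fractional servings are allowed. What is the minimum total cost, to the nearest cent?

Minimising a linear cost over {fiber ≥ 21, vitamin C ≥ 260, servings ≥ 0} — the optimum is at a vertex, using one or two foods.
sweet potato only: max(21/3, 260/32) = 8.125 servings → $2.84.
carrots only: max(21/3, 260/5) = 52 servings → $10.40.
avocado only: max(21/8, 260/8) = 32.5 servings → $68.25.
kale only: max(21/3, 260/90) = 7 servings → $4.55.
sweet potato + carrots: the both-tight solution has a negative serving — not a feasible corner.
sweet potato + avocado: the both-tight solution has a negative serving — not a feasible corner.
sweet potato + kale with both tight: 6.379 servings and 0.6207 servings → $2.64.
carrots + avocado: intersection lies outside the first quadrant.
carrots + kale with both tight: 4.353 servings and 2.647 servings → $2.59.
avocado + kale with both tight: 1.595 servings and 2.747 servings → $5.13.
The minimum over all feasible corners is $2.59.

$2.59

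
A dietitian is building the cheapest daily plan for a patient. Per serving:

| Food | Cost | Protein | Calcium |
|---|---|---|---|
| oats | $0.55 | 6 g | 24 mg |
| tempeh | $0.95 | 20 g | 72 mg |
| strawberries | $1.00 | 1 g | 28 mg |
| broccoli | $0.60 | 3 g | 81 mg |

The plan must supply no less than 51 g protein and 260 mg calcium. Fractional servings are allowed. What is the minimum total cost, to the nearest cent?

$2.92

Two binding constraints pin down two serving amounts, so the optimal mix uses at most two foods. The candidates are each food alone (scaled to the tighter of protein/calcium) and each pair with both constraints tight.
oats only: max(51/6, 260/24) = 10.83 servings → $5.96.
tempeh only: max(51/20, 260/72) = 3.611 servings → $3.43.
strawberries only: max(51/1, 260/28) = 51 servings → $51.00.
broccoli only: max(51/3, 260/81) = 17 servings → $10.20.
oats + tempeh with both targets exact would need a negative amount; discard.
oats + strawberries with both tight: 8.111 servings and 2.333 servings → $6.79.
oats + broccoli with both tight: 8.094 servings and 0.8116 servings → $4.94.
tempeh + strawberries with both tight: 2.393 servings and 3.131 servings → $5.40.
tempeh + broccoli with both tight: 2.387 servings and 1.088 servings → $2.92.
strawberries + broccoli with both targets exact would need a negative amount; discard.
Cheapest feasible corner: $2.92.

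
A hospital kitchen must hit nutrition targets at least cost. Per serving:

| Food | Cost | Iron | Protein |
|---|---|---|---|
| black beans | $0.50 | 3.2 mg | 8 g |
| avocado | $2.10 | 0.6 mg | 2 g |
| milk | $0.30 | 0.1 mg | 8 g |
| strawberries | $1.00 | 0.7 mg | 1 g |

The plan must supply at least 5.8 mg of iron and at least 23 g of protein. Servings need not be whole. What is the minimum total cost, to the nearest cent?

An LP optimum is at a vertex; with two nutrient constraints at most two foods are used. Check each candidate.
black beans only: max(5.8/3.2, 23/8) = 2.875 servings → $1.44.
avocado only: max(5.8/0.6, 23/2) = 11.5 servings → $24.15.
milk only: max(5.8/0.1, 23/8) = 58 servings → $17.40.
strawberries only: max(5.8/0.7, 23/1) = 23 servings → $23.00.
black beans + avocado: the both-tight solution has a negative serving — not a feasible corner.
black beans + milk with both tight: 1.778 servings and 1.097 servings → $1.22.
black beans + strawberries with both targets exact would need a negative amount; discard.
avocado + milk with both tight: 9.587 servings and 0.4783 servings → $20.28.
avocado + strawberries: the both-tight solution has a negative serving — not a feasible corner.
milk + strawberries with both tight: 1.873 servings and 8.018 servings → $8.58.
Cheapest feasible corner: $1.22.

$1.22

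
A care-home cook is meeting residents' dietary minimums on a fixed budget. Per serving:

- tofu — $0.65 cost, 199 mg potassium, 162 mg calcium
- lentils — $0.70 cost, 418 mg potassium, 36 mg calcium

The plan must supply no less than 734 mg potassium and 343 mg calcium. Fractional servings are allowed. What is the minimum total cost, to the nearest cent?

$1.84

For a min-cost LP with two ≥-constraints, a basic feasible solution has at most two positive variables.
tofu only: max(734/199, 343/162) = 3.688 servings → $2.40.
lentils only: max(734/418, 343/36) = 9.528 servings → $6.67.
tofu + lentils with both tight: 1.931 servings and 0.8365 servings → $1.84.
The minimum over all feasible corners is $1.84.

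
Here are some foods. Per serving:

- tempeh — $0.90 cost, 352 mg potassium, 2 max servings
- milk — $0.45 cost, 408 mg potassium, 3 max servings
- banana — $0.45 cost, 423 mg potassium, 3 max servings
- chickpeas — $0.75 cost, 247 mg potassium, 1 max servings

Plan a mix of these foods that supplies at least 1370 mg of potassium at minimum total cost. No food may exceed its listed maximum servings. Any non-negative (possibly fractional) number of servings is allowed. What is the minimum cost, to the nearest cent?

Cost per mg of potassium: banana $0.0011, milk $0.0011, tempeh $0.0026, chickpeas $0.0030.
Take 3 servings of banana: +1269.0 mg potassium for $1.35 (total $1.35, still need 101.0 mg).
Take 0.2475 servings of milk: +101.0 mg potassium for $0.11 (total $1.46, still need 0.0 mg).
Greedy by cheapest-per-mg is optimal for a single linear constraint, so the minimum cost is $1.46.

$1.46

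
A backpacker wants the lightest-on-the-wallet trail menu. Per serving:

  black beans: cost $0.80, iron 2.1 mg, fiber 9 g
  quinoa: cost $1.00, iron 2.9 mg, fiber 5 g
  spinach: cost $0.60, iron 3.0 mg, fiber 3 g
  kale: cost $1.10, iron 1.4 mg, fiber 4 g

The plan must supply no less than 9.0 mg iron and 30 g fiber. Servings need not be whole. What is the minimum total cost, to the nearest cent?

$2.96

This is a tiny linear program; its minimum lies at a vertex of the feasible set. List the vertices and price them.
black beans only: max(9.0/2.1, 30/9) = 4.286 servings → $3.43.
quinoa only: max(9.0/2.9, 30/5) = 6 servings → $6.00.
spinach only: max(9.0/3.0, 30/3) = 10 servings → $6.00.
kale only: max(9.0/1.4, 30/4) = 7.5 servings → $8.25.
black beans + quinoa with both tight: 2.692 servings and 1.154 servings → $3.31.
black beans + spinach with both tight: 3.043 servings and 0.8696 servings → $2.96.
black beans + kale with both tight: 1.429 servings and 4.286 servings → $5.86.
quinoa + spinach: the both-tight solution has a negative serving — not a feasible corner.
quinoa + kale: the both-tight solution has a negative serving — not a feasible corner.
spinach + kale: the both-tight solution has a negative serving — not a feasible corner.
Cheapest feasible corner: $2.96.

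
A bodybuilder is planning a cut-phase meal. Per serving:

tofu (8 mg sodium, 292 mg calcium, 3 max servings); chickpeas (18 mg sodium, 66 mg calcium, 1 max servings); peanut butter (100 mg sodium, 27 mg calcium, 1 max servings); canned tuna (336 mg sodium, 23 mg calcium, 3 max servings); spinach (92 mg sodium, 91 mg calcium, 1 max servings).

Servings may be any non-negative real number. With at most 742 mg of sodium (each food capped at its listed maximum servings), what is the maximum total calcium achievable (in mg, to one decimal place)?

Calcium per mg sodium: tofu 36.5, chickpeas 3.667, spinach 0.9891, peanut butter 0.27, canned tuna 0.06845.
Take 3 servings of tofu: uses 24 mg sodium, +876.0 mg calcium (running total 876.0 mg).
Take 1 serving of chickpeas: uses 18 mg sodium, +66.0 mg calcium (running total 942.0 mg).
Take 1 serving of spinach: uses 92 mg sodium, +91.0 mg calcium (running total 1033.0 mg).
Take 1 serving of peanut butter: uses 100 mg sodium, +27.0 mg calcium (running total 1060.0 mg).
Take 1.512 servings of canned tuna: uses 508 mg sodium, +34.8 mg calcium (running total 1094.8 mg).
Greedy by best ratio exhausts the sodium allowance optimally: 1094.8 mg.

1094.8 mg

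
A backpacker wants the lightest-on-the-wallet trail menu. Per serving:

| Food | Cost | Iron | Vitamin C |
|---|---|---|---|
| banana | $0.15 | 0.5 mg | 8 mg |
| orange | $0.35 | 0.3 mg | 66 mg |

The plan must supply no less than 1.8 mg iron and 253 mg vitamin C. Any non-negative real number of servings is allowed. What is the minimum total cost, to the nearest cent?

$1.49

Compare the cost at each extreme point of the feasible region.
banana only: max(1.8/0.5, 253/8) = 31.62 servings → $4.74.
orange only: max(1.8/0.3, 253/66) = 6 servings → $2.10.
banana + orange with both tight: 1.402 servings and 3.663 servings → $1.49.
So the least-cost plan costs $1.49.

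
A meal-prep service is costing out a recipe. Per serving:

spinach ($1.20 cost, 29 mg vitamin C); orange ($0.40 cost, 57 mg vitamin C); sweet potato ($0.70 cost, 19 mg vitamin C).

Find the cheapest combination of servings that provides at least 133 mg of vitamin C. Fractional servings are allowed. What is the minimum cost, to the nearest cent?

Cost per mg of vitamin C: orange $0.0070, sweet potato $0.0368, spinach $0.0414.
With no serving limits, use only orange: 133 mg / 57 mg = 2.333 servings × $0.40 = $0.93.

$0.93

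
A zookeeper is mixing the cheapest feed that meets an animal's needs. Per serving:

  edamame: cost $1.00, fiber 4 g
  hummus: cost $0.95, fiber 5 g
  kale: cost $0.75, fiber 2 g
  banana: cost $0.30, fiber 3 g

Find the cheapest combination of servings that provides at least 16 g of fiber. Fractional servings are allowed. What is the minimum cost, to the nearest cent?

$1.60

Cost per g of fiber: banana $0.1000, hummus $0.1900, edamame $0.2500, kale $0.3750.
With no serving limits, use only banana: 16 g / 3 g = 5.333 servings × $0.30 = $1.60.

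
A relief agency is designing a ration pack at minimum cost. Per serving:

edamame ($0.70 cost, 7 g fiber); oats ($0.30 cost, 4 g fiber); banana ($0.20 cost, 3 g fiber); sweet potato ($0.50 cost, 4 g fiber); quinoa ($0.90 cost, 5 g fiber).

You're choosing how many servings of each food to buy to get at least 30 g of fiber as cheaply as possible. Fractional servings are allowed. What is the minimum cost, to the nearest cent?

$2.00

Cost per g of fiber: banana $0.0667, oats $0.0750, edamame $0.1000, sweet potato $0.1250, quinoa $0.1800.
With no serving limits, use only banana: 30 g / 3 g = 10 servings × $0.20 = $2.00.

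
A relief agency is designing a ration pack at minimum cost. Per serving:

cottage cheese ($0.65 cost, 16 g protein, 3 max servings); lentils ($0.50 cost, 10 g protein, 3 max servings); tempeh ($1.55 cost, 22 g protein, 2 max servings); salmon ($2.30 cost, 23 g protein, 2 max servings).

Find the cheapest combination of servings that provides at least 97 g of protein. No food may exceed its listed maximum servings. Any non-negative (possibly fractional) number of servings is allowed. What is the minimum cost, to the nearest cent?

Cost per g of protein: cottage cheese $0.0406, lentils $0.0500, tempeh $0.0705, salmon $0.1000.
Take 3 servings of cottage cheese: +48.0 g protein for $1.95 (total $1.95, still need 49.0 g).
Take 3 servings of lentils: +30.0 g protein for $1.50 (total $3.45, still need 19.0 g).
Take 0.8636 servings of tempeh: +19.0 g protein for $1.34 (total $4.79, still need 0.0 g).
Greedy by cheapest-per-g is optimal for a single linear constraint, so the minimum cost is $4.79.

$4.79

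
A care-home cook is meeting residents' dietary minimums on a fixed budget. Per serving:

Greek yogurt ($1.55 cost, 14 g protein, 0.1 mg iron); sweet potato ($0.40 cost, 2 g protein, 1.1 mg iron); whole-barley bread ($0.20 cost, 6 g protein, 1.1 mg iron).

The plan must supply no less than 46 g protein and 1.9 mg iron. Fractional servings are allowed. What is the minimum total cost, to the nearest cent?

This is a tiny linear program; its minimum lies at a vertex of the feasible set. List the vertices and price them.
Greek yogurt only: max(46/14, 1.9/0.1) = 19 servings → $29.45.
sweet potato only: max(46/2, 1.9/1.1) = 23 servings → $9.20.
whole-barley bread only: max(46/6, 1.9/1.1) = 7.667 servings → $1.53.
Greek yogurt + sweet potato with both tight: 3.079 servings and 1.447 servings → $5.35.
Greek yogurt + whole-barley bread with both tight: 2.649 servings and 1.486 servings → $4.40.
sweet potato + whole-barley bread: the both-tight solution has a negative serving — not a feasible corner.
The minimum over all feasible corners is $1.53.

$1.53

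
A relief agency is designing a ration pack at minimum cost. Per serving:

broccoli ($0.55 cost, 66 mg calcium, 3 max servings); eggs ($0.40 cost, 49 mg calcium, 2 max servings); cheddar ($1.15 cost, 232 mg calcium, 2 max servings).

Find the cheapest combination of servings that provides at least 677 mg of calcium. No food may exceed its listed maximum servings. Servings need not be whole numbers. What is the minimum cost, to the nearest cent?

$4.06

Cost per mg of calcium: cheddar $0.0050, eggs $0.0082, broccoli $0.0083.
Take 2 servings of cheddar: +464.0 mg calcium for $2.30 (total $2.30, still need 213.0 mg).
Take 2 servings of eggs: +98.0 mg calcium for $0.80 (total $3.10, still need 115.0 mg).
Take 1.742 servings of broccoli: +115.0 mg calcium for $0.96 (total $4.06, still need 0.0 mg).
Filling from the cheapest source first is optimal under one linear minimum: $4.06.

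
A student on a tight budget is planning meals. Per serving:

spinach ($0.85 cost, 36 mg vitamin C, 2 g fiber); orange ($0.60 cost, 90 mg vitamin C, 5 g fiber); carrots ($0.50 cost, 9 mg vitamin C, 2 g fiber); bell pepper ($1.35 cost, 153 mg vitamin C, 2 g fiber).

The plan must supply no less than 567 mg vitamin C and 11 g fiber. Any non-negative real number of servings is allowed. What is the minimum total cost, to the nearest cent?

Two binding constraints pin down two serving amounts, so the optimal mix uses at most two foods. The candidates are each food alone (scaled to the tighter of vitamin C/fiber) and each pair with both constraints tight.
spinach only: max(567/36, 11/2) = 15.75 servings → $13.39.
orange only: max(567/90, 11/5) = 6.3 servings → $3.78.
carrots only: max(567/9, 11/2) = 63 servings → $31.50.
bell pepper only: max(567/153, 11/2) = 5.5 servings → $7.42.
spinach + orange (both tight): parallel constraints — no distinct corner.
spinach + carrots: the both-tight solution has a negative serving — not a feasible corner.
spinach + bell pepper with both tight: 2.346 servings and 3.154 servings → $6.25.
orange + carrots: intersection lies outside the first quadrant.
orange + bell pepper with both tight: 0.9385 servings and 3.154 servings → $4.82.
carrots + bell pepper with both tight: 1.906 servings and 3.594 servings → $5.80.
So the least-cost plan costs $3.78.

$3.78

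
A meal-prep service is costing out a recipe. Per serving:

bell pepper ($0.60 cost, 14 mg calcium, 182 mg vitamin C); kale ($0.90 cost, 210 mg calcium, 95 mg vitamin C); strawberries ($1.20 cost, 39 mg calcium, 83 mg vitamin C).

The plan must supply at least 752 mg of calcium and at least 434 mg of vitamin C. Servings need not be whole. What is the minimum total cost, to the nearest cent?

$3.51

Two binding constraints pin down two serving amounts, so the optimal mix uses at most two foods. The candidates are each food alone (scaled to the tighter of calcium/vitamin C) and each pair with both constraints tight.
bell pepper only: max(752/14, 434/182) = 53.71 servings → $32.23.
kale only: max(752/210, 434/95) = 4.568 servings → $4.11.
strawberries only: max(752/39, 434/83) = 19.28 servings → $23.14.
bell pepper + kale with both tight: 0.534 servings and 3.545 servings → $3.51.
bell pepper + strawberries: intersection lies outside the first quadrant.
kale + strawberries with both tight: 3.314 servings and 1.435 servings → $4.71.
So the least-cost plan costs $3.51.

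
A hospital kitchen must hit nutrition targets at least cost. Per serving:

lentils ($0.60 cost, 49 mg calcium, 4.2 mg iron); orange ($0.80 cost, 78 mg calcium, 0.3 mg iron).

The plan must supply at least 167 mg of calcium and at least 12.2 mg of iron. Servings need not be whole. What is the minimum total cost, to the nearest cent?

$1.99

Minimising a linear cost over {calcium ≥ 167, iron ≥ 12.2, servings ≥ 0} — the optimum is at a vertex, using one or two foods.
lentils only: max(167/49, 12.2/4.2) = 3.408 servings → $2.04.
orange only: max(167/78, 12.2/0.3) = 40.67 servings → $32.53.
lentils + orange with both tight: 2.881 servings and 0.3311 servings → $1.99.
So the least-cost plan costs $1.99.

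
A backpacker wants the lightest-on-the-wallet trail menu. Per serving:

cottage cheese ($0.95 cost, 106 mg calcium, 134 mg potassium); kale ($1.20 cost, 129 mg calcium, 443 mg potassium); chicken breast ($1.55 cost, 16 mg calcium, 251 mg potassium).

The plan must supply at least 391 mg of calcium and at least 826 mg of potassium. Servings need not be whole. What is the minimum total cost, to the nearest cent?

$3.56

cottage cheese only: max(391/106, 826/134) = 6.164 servings → $5.86.
kale only: max(391/129, 826/443) = 3.031 servings → $3.64.
chicken breast only: max(391/16, 826/251) = 24.44 servings → $37.88.
cottage cheese + kale with both tight: 2.247 servings and 1.185 servings → $3.56.
cottage cheese + chicken breast with both tight: 3.472 servings and 1.437 servings → $5.53.
kale + chicken breast: the both-tight solution has a negative serving — not a feasible corner.
So the least-cost plan costs $3.56.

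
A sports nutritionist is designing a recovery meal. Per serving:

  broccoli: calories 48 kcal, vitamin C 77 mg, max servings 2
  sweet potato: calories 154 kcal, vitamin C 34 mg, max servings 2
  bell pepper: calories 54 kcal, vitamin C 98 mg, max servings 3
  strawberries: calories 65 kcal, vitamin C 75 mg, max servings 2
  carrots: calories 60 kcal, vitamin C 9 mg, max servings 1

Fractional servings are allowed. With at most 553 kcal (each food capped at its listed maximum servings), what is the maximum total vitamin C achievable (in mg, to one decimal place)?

Vitamin C per kcal: bell pepper 1.815, broccoli 1.604, strawberries 1.154, sweet potato 0.2208, carrots 0.15.
Take 3 servings of bell pepper: uses 162 kcal, +294.0 mg vitamin C (running total 294.0 mg).
Take 2 servings of broccoli: uses 96 kcal, +154.0 mg vitamin C (running total 448.0 mg).
Take 2 servings of strawberries: uses 130 kcal, +150.0 mg vitamin C (running total 598.0 mg).
Take 1.071 servings of sweet potato: uses 165 kcal, +36.4 mg vitamin C (running total 634.4 mg).
Greedy by best ratio exhausts the calories allowance optimally: 634.4 mg.

634.4 mg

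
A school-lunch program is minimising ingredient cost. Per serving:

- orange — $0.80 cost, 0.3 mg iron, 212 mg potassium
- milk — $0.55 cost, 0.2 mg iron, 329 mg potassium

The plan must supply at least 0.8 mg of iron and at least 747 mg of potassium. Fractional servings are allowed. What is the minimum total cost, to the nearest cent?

The cheapest plan sits at a corner of the feasible region — with two constraints it uses at most two foods.
orange only: max(0.8/0.3, 747/212) = 3.524 servings → $2.82.
milk only: max(0.8/0.2, 747/329) = 4 servings → $2.20.
orange + milk with both tight: 2.021 servings and 0.968 servings → $2.15.
Cheapest feasible corner: $2.15.

$2.15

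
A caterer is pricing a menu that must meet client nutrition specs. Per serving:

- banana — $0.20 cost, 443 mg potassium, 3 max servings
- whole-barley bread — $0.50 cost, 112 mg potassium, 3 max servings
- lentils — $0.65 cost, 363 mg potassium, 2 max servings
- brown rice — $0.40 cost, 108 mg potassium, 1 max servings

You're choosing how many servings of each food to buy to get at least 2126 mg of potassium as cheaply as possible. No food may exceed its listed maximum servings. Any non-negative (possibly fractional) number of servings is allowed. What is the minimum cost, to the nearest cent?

$2.16

Cost per mg of potassium: banana $0.0005, lentils $0.0018, brown rice $0.0037, whole-barley bread $0.0045.
Take 3 servings of banana: +1329.0 mg potassium for $0.60 (total $0.60, still need 797.0 mg).
Take 2 servings of lentils: +726.0 mg potassium for $1.30 (total $1.90, still need 71.0 mg).
Take 0.6574 servings of brown rice: +71.0 mg potassium for $0.26 (total $2.16, still need 0.0 mg).
Greedy by cheapest-per-mg is optimal for a single linear constraint, so the minimum cost is $2.16.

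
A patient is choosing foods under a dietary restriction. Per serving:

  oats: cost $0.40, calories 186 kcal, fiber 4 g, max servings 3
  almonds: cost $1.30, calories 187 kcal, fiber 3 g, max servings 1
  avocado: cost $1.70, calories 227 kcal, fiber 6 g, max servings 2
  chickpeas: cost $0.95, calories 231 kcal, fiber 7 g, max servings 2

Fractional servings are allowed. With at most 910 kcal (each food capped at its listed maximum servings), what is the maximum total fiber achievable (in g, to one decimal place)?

25.8 g

Fiber per kcal: chickpeas 0.0303, avocado 0.02643, oats 0.02151, almonds 0.01604.
Take 2 servings of chickpeas: uses 462 kcal, +14.0 g fiber (running total 14.0 g).
Take 1.974 servings of avocado: uses 448 kcal, +11.8 g fiber (running total 25.8 g).
Filling greedily by fiber-per-kcal is optimal for one linear limit, giving 25.8 g.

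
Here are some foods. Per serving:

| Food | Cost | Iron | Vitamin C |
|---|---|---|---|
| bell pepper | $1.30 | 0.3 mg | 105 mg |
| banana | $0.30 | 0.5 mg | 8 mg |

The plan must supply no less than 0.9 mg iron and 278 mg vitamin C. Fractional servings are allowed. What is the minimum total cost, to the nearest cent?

With two linear requirements the optimum uses one or two foods; enumerate the corners.
bell pepper only: max(0.9/0.3, 278/105) = 3 servings → $3.90.
banana only: max(0.9/0.5, 278/8) = 34.75 servings → $10.43.
bell pepper + banana with both tight: 2.631 servings and 0.2216 servings → $3.49.
So the least-cost plan costs $3.49.

$3.49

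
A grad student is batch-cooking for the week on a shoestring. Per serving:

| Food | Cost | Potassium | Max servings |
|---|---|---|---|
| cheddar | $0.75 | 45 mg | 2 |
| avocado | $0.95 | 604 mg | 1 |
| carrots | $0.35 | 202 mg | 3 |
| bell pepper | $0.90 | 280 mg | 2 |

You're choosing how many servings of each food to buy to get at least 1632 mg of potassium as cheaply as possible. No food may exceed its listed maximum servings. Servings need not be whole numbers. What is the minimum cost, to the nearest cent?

$3.36

Cost per mg of potassium: avocado $0.0016, carrots $0.0017, bell pepper $0.0032, cheddar $0.0167.
Take 1 serving of avocado: +604.0 mg potassium for $0.95 (total $0.95, still need 1028.0 mg).
Take 3 servings of carrots: +606.0 mg potassium for $1.05 (total $2.00, still need 422.0 mg).
Take 1.507 servings of bell pepper: +422.0 mg potassium for $1.36 (total $3.36, still need 0.0 mg).
Filling from the cheapest source first is optimal under one linear minimum: $3.36.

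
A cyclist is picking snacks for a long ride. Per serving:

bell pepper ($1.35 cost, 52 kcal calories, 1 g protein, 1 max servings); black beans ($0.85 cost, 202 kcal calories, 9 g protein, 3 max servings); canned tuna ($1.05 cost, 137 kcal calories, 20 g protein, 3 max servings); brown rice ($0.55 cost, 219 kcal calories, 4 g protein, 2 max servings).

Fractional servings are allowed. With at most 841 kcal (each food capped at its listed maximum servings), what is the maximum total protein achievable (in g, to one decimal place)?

79.2 g

Protein per kcal: canned tuna 0.146, black beans 0.04455, bell pepper 0.01923, brown rice 0.01826.
Take 3 servings of canned tuna: uses 411 kcal, +60.0 g protein (running total 60.0 g).
Take 2.129 servings of black beans: uses 430 kcal, +19.2 g protein (running total 79.2 g).
Greedy by best ratio exhausts the calories allowance optimally: 79.2 g.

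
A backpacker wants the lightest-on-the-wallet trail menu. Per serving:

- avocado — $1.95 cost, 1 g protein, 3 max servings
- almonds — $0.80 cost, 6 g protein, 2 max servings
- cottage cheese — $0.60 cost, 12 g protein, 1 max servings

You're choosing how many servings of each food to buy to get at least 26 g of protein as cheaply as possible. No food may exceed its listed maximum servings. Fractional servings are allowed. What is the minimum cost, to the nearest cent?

Cost per g of protein: cottage cheese $0.0500, almonds $0.1333, avocado $1.9500.
Take 1 serving of cottage cheese: +12.0 g protein for $0.60 (total $0.60, still need 14.0 g).
Take 2 servings of almonds: +12.0 g protein for $1.60 (total $2.20, still need 2.0 g).
Take 2 servings of avocado: +2.0 g protein for $3.90 (total $6.10, still need 0.0 g).
Filling from the cheapest source first is optimal under one linear minimum: $6.10.

$6.10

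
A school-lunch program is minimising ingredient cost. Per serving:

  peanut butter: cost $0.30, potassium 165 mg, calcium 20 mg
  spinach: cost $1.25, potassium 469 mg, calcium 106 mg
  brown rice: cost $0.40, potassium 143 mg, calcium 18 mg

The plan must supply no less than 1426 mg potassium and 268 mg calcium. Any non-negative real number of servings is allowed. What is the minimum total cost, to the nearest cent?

$3.36

With two linear requirements the optimum uses one or two foods; enumerate the corners.
peanut butter only: max(1426/165, 268/20) = 13.4 servings → $4.02.
spinach only: max(1426/469, 268/106) = 3.041 servings → $3.80.
brown rice only: max(1426/143, 268/18) = 14.89 servings → $5.96.
peanut butter + spinach with both tight: 3.14 servings and 1.936 servings → $3.36.
peanut butter + brown rice: intersection lies outside the first quadrant.
spinach + brown rice with both tight: 1.884 servings and 3.792 servings → $3.87.
The minimum over all feasible corners is $3.36.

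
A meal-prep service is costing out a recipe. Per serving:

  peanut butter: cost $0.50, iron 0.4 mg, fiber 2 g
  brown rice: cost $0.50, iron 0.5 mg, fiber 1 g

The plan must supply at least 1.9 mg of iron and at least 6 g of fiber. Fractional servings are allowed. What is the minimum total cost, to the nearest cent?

$2.08

peanut butter only: max(1.9/0.4, 6/2) = 4.75 servings → $2.38.
brown rice only: max(1.9/0.5, 6/1) = 6 servings → $3.00.
peanut butter + brown rice with both tight: 1.833 servings and 2.333 servings → $2.08.
So the least-cost plan costs $2.08.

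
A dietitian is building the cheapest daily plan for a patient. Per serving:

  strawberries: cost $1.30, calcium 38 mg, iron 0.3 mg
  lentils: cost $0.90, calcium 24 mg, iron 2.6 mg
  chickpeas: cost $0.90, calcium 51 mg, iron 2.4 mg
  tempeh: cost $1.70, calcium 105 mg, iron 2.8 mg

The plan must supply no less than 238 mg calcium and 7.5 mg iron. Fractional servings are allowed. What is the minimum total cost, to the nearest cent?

$3.94

Check every corner: each single food scaled to meet both minima, and each pair solved so both constraints bind.
strawberries only: max(238/38, 7.5/0.3) = 25 servings → $32.50.
lentils only: max(238/24, 7.5/2.6) = 9.917 servings → $8.93.
chickpeas only: max(238/51, 7.5/2.4) = 4.667 servings → $4.20.
tempeh only: max(238/105, 7.5/2.8) = 2.679 servings → $4.55.
strawberries + lentils with both tight: 4.79 servings and 2.332 servings → $8.33.
strawberries + chickpeas with both tight: 2.486 servings and 2.814 servings → $5.76.
strawberries + tempeh with both targets exact would need a negative amount; discard.
lentils + chickpeas with both targets exact would need a negative amount; discard.
lentils + tempeh with both tight: 0.5884 servings and 2.132 servings → $4.15.
chickpeas + tempeh with both tight: 1.109 servings and 1.728 servings → $3.94.
Cheapest feasible corner: $3.94.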